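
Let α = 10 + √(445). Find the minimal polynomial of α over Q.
m_α(x) = x^2 - 20x - 345

From α - 10 = √(445), squaring gives (α - 10)^2 = 445, i.e. α^2 - 20α + 100 = 445, so α^2 - 20α - 345 = 0. The discriminant of x^2 - 20x - 345 is (-20)^2 - 4·(-345) = 400 + 1380 = 1780, and 4·(445) is not a perfect square in Q since 445 is squarefree and ≠ 1. Hence x^2 - 20x - 345 is irreducible over Q and is the minimal polynomial of α.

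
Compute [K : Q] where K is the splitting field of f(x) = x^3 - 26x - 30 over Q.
[K : Q] = 6

By the rational root test, any rational root of the monic integer polynomial f(x) = x^3 - 26x - 30 must be an integer dividing the constant term -30, i.e. one of ±{1, 2, 3, 5, 6, 10, 15, 30}. Evaluating: f(1) = -55, f(-1) = -5, f(2) = -74, f(-2) = 14, f(3) = -81, f(-3) = 21, f(5) = -35, f(-5) = -25, f(6) = 30, f(-6) = -90, f(10) = 710, f(-10) = -770, f(15) = 2955, f(-15) = -3015, f(30) = 26190, f(-30) = -26250; none is 0, so f has no rational root and is therefore irreducible over Q (a cubic with no linear factor over a field is irreducible). For an irreducible cubic, the Galois group is A_3 or S_3 according as the discriminant disc(f) = -4a^3 - 27b^2 = -4·(-26)^3 - 27·(-30)^2 = 46004 is or is not a square in Q. Here disc(f) = 46004 is not a perfect square in Q, so the Galois group of f over Q is not contained in A_3 and must be all of S_3. The splitting field has degree |S_3| = 6 over Q, so [K : Q] = 6.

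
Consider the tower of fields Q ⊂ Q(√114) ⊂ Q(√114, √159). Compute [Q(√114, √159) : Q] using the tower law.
[Q(√114, √159) : Q] = 4

[Q(√114):Q] = 2 (min poly x^2 - 114, irreducible since 114 is squarefree > 1). For the top step, suppose √159 ∈ Q(√114), say √159 = c + d√114 with c, d ∈ Q. Squaring: 159 = c^2 + 114d^2 + 2cd√114. Since √114 ∉ Q this forces 2cd = 0. If d = 0 then √159 = c ∈ Q, contradicting 159 squarefree > 1. If c = 0 then 159 = 114d^2, so 114·159 = (114d)^2 is a perfect square in Q — but 114·159 = 18126 is not a perfect square (since 114 and 159 are distinct squarefree integers). Contradiction. Hence √159 ∉ Q(√114), so x^2 - 159 stays irreducible over Q(√114) and [Q(√114, √159) : Q(√114)] = 2. By the tower law, [Q(√114, √159) : Q] = 2 · 2 = 4.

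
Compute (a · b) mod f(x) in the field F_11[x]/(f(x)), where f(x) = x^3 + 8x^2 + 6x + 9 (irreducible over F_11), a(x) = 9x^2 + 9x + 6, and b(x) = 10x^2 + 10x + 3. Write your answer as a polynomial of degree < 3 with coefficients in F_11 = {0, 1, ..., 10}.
a · b ≡ 8x^2 + 9x + 5 (mod f(x))

Multiply in F_11[x]: a(x)·b(x) = (9x^2 + 9x + 6)·(10x^2 + 10x + 3) = 2x^4 + 4x^3 + x^2 + 10x + 7. This has degree ≥ 3, so divide by f(x) over F_11: 2x^4 + 4x^3 + x^2 + 10x + 7 = (2x + 10)·(x^3 + 8x^2 + 6x + 9) + (8x^2 + 9x + 5). Hence a·b ≡ 8x^2 + 9x + 5 (mod f). (F_11[x]/(f) is a field with 11^3 = 1331 elements since f is irreducible of degree 3.)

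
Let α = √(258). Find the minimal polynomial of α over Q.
m_α(x) = x^2 - 258

α satisfies α^2 - 258 = 0, so x^2 - 258 annihilates α. Since d = 258 is squarefree and ≠ 1, it is not a perfect square in Q, so x^2 - 258 has no rational root and is therefore irreducible over Q (a degree-2 polynomial over a field is irreducible iff it has no root). Hence m_α(x) = x^2 - 258.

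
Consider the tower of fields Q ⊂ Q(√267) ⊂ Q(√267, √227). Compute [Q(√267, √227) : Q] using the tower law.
[Q(√267, √227) : Q] = 4

[Q(√267):Q] = 2 (min poly x^2 - 267, irreducible since 267 is squarefree > 1). For the top step, suppose √227 ∈ Q(√267), say √227 = c + d√267 with c, d ∈ Q. Squaring: 227 = c^2 + 267d^2 + 2cd√267. Since √267 ∉ Q this forces 2cd = 0. If d = 0 then √227 = c ∈ Q, contradicting 227 squarefree > 1. If c = 0 then 227 = 267d^2, so 267·227 = (267d)^2 is a perfect square in Q — but 267·227 = 60609 is not a perfect square (since 267 and 227 are distinct squarefree integers). Contradiction. Hence √227 ∉ Q(√267), so x^2 - 227 stays irreducible over Q(√267) and [Q(√267, √227) : Q(√267)] = 2. By the tower law, [Q(√267, √227) : Q] = 2 · 2 = 4.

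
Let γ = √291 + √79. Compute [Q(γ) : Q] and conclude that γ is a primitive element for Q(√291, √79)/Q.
[Q(γ) : Q] = 4 (equivalently, Q(γ) = Q(√291, √79))

Obviously Q(γ) ⊆ Q(√291, √79), and [Q(√291, √79):Q] = 4 (since 291, 79 are distinct squarefree integers > 1 with 22989 not a perfect square). To show equality we compute the minimal polynomial of γ. From γ = √291 + √79: γ^2 = 291 + 2√(22989) + 79 = 370 + 2√(22989), so γ^2 - 370 = 2√(22989); squaring, (γ^2 - 370)^2 = 4·22989, i.e. γ^4 - 740γ^2 + 136900 - 91956 = 0, i.e. γ^4 - 740γ^2 + 44944 = 0. So γ is a root of x^4 - 740x^2 + 44944. This polynomial is irreducible over Q: it has no rational root (each ±√291 ± √79 is irrational), and any factorization into two quadratics over Q would force √(22989) ∈ Q (pairing opposite roots) or √291, √79 ∈ Q (other pairings), all impossible. Hence [Q(γ):Q] = 4 = [Q(√291, √79):Q], so Q(γ) = Q(√291, √79).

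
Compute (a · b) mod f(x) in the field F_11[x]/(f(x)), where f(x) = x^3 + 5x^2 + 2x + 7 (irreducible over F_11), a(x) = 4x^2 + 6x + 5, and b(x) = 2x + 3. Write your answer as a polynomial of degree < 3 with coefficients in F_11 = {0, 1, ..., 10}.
a · b ≡ 6x^2 + x + 3 (mod f(x))

Multiply in F_11[x]: a(x)·b(x) = (4x^2 + 6x + 5)·(2x + 3) = 8x^3 + 2x^2 + 6x + 4. This has degree ≥ 3, so divide by f(x) over F_11: 8x^3 + 2x^2 + 6x + 4 = (8)·(x^3 + 5x^2 + 2x + 7) + (6x^2 + x + 3). Hence a·b ≡ 6x^2 + x + 3 (mod f). (F_11[x]/(f) is a field with 11^3 = 1331 elements since f is irreducible of degree 3.)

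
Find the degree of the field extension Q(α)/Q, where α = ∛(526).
[Q(α):Q] = 3

The minimal polynomial of α is x^3 - 526, irreducible over Q since 526 is not a perfect cube (so x^3 - 526 has no rational root). Hence [Q(α):Q] = deg(m_α) = 3.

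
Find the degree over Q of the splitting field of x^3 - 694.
[K : Q] = 6

The roots of x^3 - 694 are ∛694, ω∛694, ω^2∛694 where ω = e^(2πi/3) is a primitive cube root of unity, so K = Q(∛694, ω). Now [Q(∛694):Q] = 3 (since 694 is not a perfect cube, x^3 - 694 is irreducible) and [Q(ω):Q] = 2. Both 2 and 3 divide [K:Q], and [K:Q] ≤ 3·2 = 6, so [K:Q] = 6. (Equivalently: Q(∛694) ⊂ R but ω ∉ R, so [K : Q(∛694)] = 2.)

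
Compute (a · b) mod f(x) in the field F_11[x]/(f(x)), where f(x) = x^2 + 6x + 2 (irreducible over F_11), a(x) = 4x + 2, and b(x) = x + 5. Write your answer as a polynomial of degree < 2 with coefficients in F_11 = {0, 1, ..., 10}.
a · b ≡ 9x + 2 (mod f(x))

Multiply in F_11[x]: a(x)·b(x) = (4x + 2)·(x + 5) = 4x^2 + 10. This has degree ≥ 2, so divide by f(x) over F_11: 4x^2 + 10 = (4)·(x^2 + 6x + 2) + (9x + 2). Hence a·b ≡ 9x + 2 (mod f). (F_11[x]/(f) is a field with 11^2 = 121 elements since f is irreducible of degree 2.)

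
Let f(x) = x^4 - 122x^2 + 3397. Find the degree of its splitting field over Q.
[K : Q] = 4

Solving the quadratic in x^2: x^2 = (122 ± √(122^2 - 4·3397))/2 = (122 ± √1296)/2 = (122 ± 36)/2, giving x^2 = 43 or x^2 = 79. So f(x) = (x^2 - 43)(x^2 - 79) and the roots of f are ±√43, ±√79. Hence the splitting field is K = Q(√43, √79). Since 43 and 79 are distinct squarefree integers > 1, their product 3397 is not a perfect square, so √79 ∉ Q(√43). By the tower law [K:Q] = [Q(√43,√79):Q(√43)] · [Q(√43):Q] = 2 · 2 = 4.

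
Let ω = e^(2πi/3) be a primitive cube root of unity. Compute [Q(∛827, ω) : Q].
[Q(∛827, ω) : Q] = 6

[Q(∛827):Q] = 3 (min poly x^3 - 827, irreducible since 827 is not a perfect cube). [Q(ω):Q] = 2 (min poly x^2 + x + 1). Since Q(∛827) ⊂ R and ω ∉ R, we have ω ∉ Q(∛827), so x^2 + x + 1 remains irreducible over Q(∛827) and [Q(∛827, ω) : Q(∛827)] = 2. By the tower law, [Q(∛827, ω) : Q] = 3 · 2 = 6. (In fact Q(∛827, ω) is the splitting field of x^3 - 827 over Q.)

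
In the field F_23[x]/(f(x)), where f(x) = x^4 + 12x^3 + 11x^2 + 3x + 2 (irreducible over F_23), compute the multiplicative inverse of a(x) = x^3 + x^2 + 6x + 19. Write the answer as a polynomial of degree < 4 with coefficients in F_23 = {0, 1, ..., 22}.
a(x)^(-1) ≡ x^3 + 7x^2 + 4x + 13 (mod f(x))

Since f is irreducible over F_23, F_23[x]/(f) is a field and a(x) ≠ 0 has an inverse. Apply the extended Euclidean algorithm to f(x) and a(x) in F_23[x]: f(x) = (x + 11)·a(x) + (17x^2 + 10x);  a(x) = (19x + 20)·(17x^2 + 10x) + (13x + 19);  (17x^2 + 10x) = (19x + 19)·(13x + 19) + (7). The last nonzero remainder is the constant 7 = gcd(f, a) in F_23. Back-substituting through the division chain expresses 7 = s(x)·a(x) + t(x)·f(x) with s(x) ≡ 7x^3 + 3x^2 + 5x + 22 (mod f), so (7x^3 + 3x^2 + 5x + 22)·a(x) ≡ 7 (mod f). Multiplying by 7^(-1) ≡ 10 in F_23 gives a(x)^(-1) ≡ 10·(7x^3 + 3x^2 + 5x + 22) ≡ x^3 + 7x^2 + 4x + 13 (mod f). Check: (x^3 + x^2 + 6x + 19)·(x^3 + 7x^2 + 4x + 13) = x^6 + 8x^5 + 17x^4 + 9x^3 + 9x^2 + 16x + 17 ≡ 1 (mod x^4 + 12x^3 + 11x^2 + 3x + 2).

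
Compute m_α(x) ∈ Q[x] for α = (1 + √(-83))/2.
m_α(x) = x^2 - x + 21

From 2α - 1 = √(-83), squaring gives (2α - 1)^2 = -83, i.e. 4α^2 - 4α + 1 = -83, so α^2 - α + (1 + 83)/4 = 0. Since -83 ≡ 1 (mod 4), (1 + 83)/4 = 21 ∈ Z. The polynomial x^2 - x + 21 has discriminant 1 - 4·(21) = -83, which is not a perfect square in Q (d = -83 is squarefree and ≠ 1), so x^2 - x + 21 is irreducible over Q. It is the minimal polynomial of α.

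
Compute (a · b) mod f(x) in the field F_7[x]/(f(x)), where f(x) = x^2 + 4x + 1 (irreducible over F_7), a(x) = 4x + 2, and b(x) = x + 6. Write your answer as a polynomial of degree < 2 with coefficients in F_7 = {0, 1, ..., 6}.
a · b ≡ 3x + 1 (mod f(x))

Multiply in F_7[x]: a(x)·b(x) = (4x + 2)·(x + 6) = 4x^2 + 5x + 5. This has degree ≥ 2, so divide by f(x) over F_7: 4x^2 + 5x + 5 = (4)·(x^2 + 4x + 1) + (3x + 1). Hence a·b ≡ 3x + 1 (mod f). (F_7[x]/(f) is a field with 7^2 = 49 elements since f is irreducible of degree 2.)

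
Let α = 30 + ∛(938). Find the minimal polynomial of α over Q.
m_α(x) = x^3 - 90x^2 + 2700x - 27938

Set β = α - 30 = ∛(938), so β^3 = 938. Then (α - 30)^3 - 938 = 0, i.e. α is a root of g(x) = (x - 30)^3 - 938 = x^3 - 90x^2 + 2700x - 27938. Since g(x) = h(x - 30) where h(x) = x^3 - 938, and h is irreducible over Q (because 938 is not a perfect cube, so h has no rational root, and a monic cubic with no rational root is irreducible), g is also irreducible (irreducibility is preserved under the substitution x → x - 30). Hence m_α(x) = x^3 - 90x^2 + 2700x - 27938.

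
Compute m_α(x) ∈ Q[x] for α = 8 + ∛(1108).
m_α(x) = x^3 - 24x^2 + 192x - 1620

Set β = α - 8 = ∛(1108), so β^3 = 1108. Then (α - 8)^3 - 1108 = 0, i.e. α is a root of g(x) = (x - 8)^3 - 1108 = x^3 - 24x^2 + 192x - 1620. Since g(x) = h(x - 8) where h(x) = x^3 - 1108, and h is irreducible over Q (because 1108 is not a perfect cube, so h has no rational root, and a monic cubic with no rational root is irreducible), g is also irreducible (irreducibility is preserved under the substitution x → x - 8). Hence m_α(x) = x^3 - 24x^2 + 192x - 1620.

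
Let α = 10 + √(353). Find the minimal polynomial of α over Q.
m_α(x) = x^2 - 20x - 253

From α - 10 = √(353), squaring gives (α - 10)^2 = 353, i.e. α^2 - 20α + 100 = 353, so α^2 - 20α - 253 = 0. The discriminant of x^2 - 20x - 253 is (-20)^2 - 4·(-253) = 400 + 1012 = 1412, and 4·(353) is not a perfect square in Q since 353 is squarefree and ≠ 1. Hence x^2 - 20x - 253 is irreducible over Q and is the minimal polynomial of α.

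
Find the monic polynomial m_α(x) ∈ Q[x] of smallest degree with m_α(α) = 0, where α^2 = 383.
m_α(x) = x^2 - 383

α satisfies α^2 - 383 = 0, so x^2 - 383 annihilates α. Since d = 383 is squarefree and ≠ 1, it is not a perfect square in Q, so x^2 - 383 has no rational root and is therefore irreducible over Q (a degree-2 polynomial over a field is irreducible iff it has no root). Hence m_α(x) = x^2 - 383.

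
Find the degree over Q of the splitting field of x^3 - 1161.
[K : Q] = 6

The roots of x^3 - 1161 are ∛1161, ω∛1161, ω^2∛1161 where ω = e^(2πi/3) is a primitive cube root of unity, so K = Q(∛1161, ω). Now [Q(∛1161):Q] = 3 (since 1161 is not a perfect cube, x^3 - 1161 is irreducible) and [Q(ω):Q] = 2. Both 2 and 3 divide [K:Q], and [K:Q] ≤ 3·2 = 6, so [K:Q] = 6. (Equivalently: Q(∛1161) ⊂ R but ω ∉ R, so [K : Q(∛1161)] = 2.)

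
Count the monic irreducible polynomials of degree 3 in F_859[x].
There are 211279640 monic irreducible polynomials of degree 3 over F_859

Each element of F_{859^3} that lies in no proper subfield is a root of exactly one monic irreducible of degree 3 over F_859, and each such polynomial has 3 distinct roots in F_{859^3}. By Möbius inversion the count is N_859(3) = (1/3) Σ_{d|3} μ(3/d) · 859^d = (1/3)(μ(3)·859^1 + μ(1)·859^3) = 633838920/3 = 211279640.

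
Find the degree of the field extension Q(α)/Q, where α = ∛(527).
[Q(α):Q] = 3

The minimal polynomial of α is x^3 - 527, irreducible over Q since 527 is not a perfect cube (so x^3 - 527 has no rational root). Hence [Q(α):Q] = deg(m_α) = 3.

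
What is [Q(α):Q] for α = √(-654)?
[Q(α):Q] = 2

[Q(α):Q] equals the degree of the minimal polynomial of α. Here α^2 = -654 and x^2 + 654 is irreducible (d = -654 is squarefree, ≠ 1, hence not a square), so deg(m_α) = 2. Thus [Q(α):Q] = 2.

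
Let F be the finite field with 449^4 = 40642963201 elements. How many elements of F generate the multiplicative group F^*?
There are φ(40642963200) = 9289728000 primitive elements

F_q^* is cyclic of order q - 1 = 40642963200. A cyclic group of order m has exactly φ(m) generators. Here m = 40642963200 = 2^8 · 3^2 · 5^2 · 7 · 100801, so the number of primitive elements is φ(40642963200) = 9289728000.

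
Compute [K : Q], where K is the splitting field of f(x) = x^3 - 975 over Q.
[K : Q] = 6

The roots of x^3 - 975 are ∛975, ω∛975, ω^2∛975 where ω = e^(2πi/3) is a primitive cube root of unity, so K = Q(∛975, ω). Now [Q(∛975):Q] = 3 (since 975 is not a perfect cube, x^3 - 975 is irreducible) and [Q(ω):Q] = 2. Both 2 and 3 divide [K:Q], and [K:Q] ≤ 3·2 = 6, so [K:Q] = 6. (Equivalently: Q(∛975) ⊂ R but ω ∉ R, so [K : Q(∛975)] = 2.)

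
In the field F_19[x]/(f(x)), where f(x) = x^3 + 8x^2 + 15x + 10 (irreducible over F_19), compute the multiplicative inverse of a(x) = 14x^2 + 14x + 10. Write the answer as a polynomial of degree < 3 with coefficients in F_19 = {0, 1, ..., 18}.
a(x)^(-1) ≡ 12x^2 + 14x + 10 (mod f(x))

Since f is irreducible over F_19, F_19[x]/(f) is a field and a(x) ≠ 0 has an inverse. Apply the extended Euclidean algorithm to f(x) and a(x) in F_19[x]: f(x) = (15x + 10)·a(x) + (10x + 5);  a(x) = (9x + 14)·(10x + 5) + (16). The last nonzero remainder is the constant 16 = gcd(f, a) in F_19. Back-substituting through the division chain expresses 16 = s(x)·a(x) + t(x)·f(x) with s(x) ≡ 2x^2 + 15x + 8 (mod f), so (2x^2 + 15x + 8)·a(x) ≡ 16 (mod f). Multiplying by 16^(-1) ≡ 6 in F_19 gives a(x)^(-1) ≡ 6·(2x^2 + 15x + 8) ≡ 12x^2 + 14x + 10 (mod f). Check: (14x^2 + 14x + 10)·(12x^2 + 14x + 10) = 16x^4 + 3x^3 + 14x + 5 ≡ 1 (mod x^3 + 8x^2 + 15x + 10).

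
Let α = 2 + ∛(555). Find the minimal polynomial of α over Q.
m_α(x) = x^3 - 6x^2 + 12x - 563

Set β = α - 2 = ∛(555), so β^3 = 555. Then (α - 2)^3 - 555 = 0, i.e. α is a root of g(x) = (x - 2)^3 - 555 = x^3 - 6x^2 + 12x - 563. Since g(x) = h(x - 2) where h(x) = x^3 - 555, and h is irreducible over Q (because 555 is not a perfect cube, so h has no rational root, and a monic cubic with no rational root is irreducible), g is also irreducible (irreducibility is preserved under the substitution x → x - 2). Hence m_α(x) = x^3 - 6x^2 + 12x - 563.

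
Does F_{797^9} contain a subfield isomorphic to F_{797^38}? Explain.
No: F_{797^38} is not a subfield of F_{797^9}

F_{p^m} embeds in F_{p^n} iff m | n. Here 38 ∤ 9 (since 9 = 0·38 + 9 with remainder 9 ≠ 0), so F_{797^38} is not a subfield of F_{797^9}. Equivalently: if it were, the tower law would give 38 = [F_{797^38}:F_797] dividing [F_{797^9}:F_797] = 9, contradiction.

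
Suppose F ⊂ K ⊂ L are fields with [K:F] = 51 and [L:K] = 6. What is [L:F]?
[L:F] = 306

The tower law says that for any tower of field extensions F ⊂ K ⊂ L with finite degrees, [L:F] = [L:K] · [K:F]. Here this gives [L:F] = 6 · 51 = 306.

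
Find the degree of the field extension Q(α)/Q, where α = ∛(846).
[Q(α):Q] = 3

The minimal polynomial of α is x^3 - 846, irreducible over Q since 846 is not a perfect cube (so x^3 - 846 has no rational root). Hence [Q(α):Q] = deg(m_α) = 3.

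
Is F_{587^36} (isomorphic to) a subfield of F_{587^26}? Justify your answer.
No: F_{587^36} is not a subfield of F_{587^26}

F_{p^m} embeds in F_{p^n} iff m | n. Here 36 ∤ 26 (since 26 = 0·36 + 26 with remainder 26 ≠ 0), so F_{587^36} is not a subfield of F_{587^26}. Equivalently: if it were, the tower law would give 36 = [F_{587^36}:F_587] dividing [F_{587^26}:F_587] = 26, contradiction.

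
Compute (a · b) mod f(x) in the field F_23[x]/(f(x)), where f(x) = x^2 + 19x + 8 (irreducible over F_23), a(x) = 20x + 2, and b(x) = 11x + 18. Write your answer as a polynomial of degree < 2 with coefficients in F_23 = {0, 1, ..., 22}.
a · b ≡ 20x + 1 (mod f(x))

Multiply in F_23[x]: a(x)·b(x) = (20x + 2)·(11x + 18) = 13x^2 + 14x + 13. This has degree ≥ 2, so divide by f(x) over F_23: 13x^2 + 14x + 13 = (13)·(x^2 + 19x + 8) + (20x + 1). Hence a·b ≡ 20x + 1 (mod f). (F_23[x]/(f) is a field with 23^2 = 529 elements since f is irreducible of degree 2.)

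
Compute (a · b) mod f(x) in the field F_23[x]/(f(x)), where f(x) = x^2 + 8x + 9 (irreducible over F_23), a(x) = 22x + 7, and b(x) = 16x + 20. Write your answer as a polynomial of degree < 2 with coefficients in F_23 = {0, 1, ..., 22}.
a · b ≡ 13x + 8 (mod f(x))

Multiply in F_23[x]: a(x)·b(x) = (22x + 7)·(16x + 20) = 7x^2 + 2. This has degree ≥ 2, so divide by f(x) over F_23: 7x^2 + 2 = (7)·(x^2 + 8x + 9) + (13x + 8). Hence a·b ≡ 13x + 8 (mod f). (F_23[x]/(f) is a field with 23^2 = 529 elements since f is irreducible of degree 2.)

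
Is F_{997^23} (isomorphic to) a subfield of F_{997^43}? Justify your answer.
No: F_{997^23} is not a subfield of F_{997^43}

F_{p^m} embeds in F_{p^n} iff m | n. Here 23 ∤ 43 (since 43 = 1·23 + 20 with remainder 20 ≠ 0), so F_{997^23} is not a subfield of F_{997^43}. Equivalently: if it were, the tower law would give 23 = [F_{997^23}:F_997] dividing [F_{997^43}:F_997] = 43, contradiction.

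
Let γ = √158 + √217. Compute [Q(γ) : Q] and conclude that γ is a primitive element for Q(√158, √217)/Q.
[Q(γ) : Q] = 4 (equivalently, Q(γ) = Q(√158, √217))

Obviously Q(γ) ⊆ Q(√158, √217), and [Q(√158, √217):Q] = 4 (since 158, 217 are distinct squarefree integers > 1 with 34286 not a perfect square). To show equality we compute the minimal polynomial of γ. From γ = √158 + √217: γ^2 = 158 + 2√(34286) + 217 = 375 + 2√(34286), so γ^2 - 375 = 2√(34286); squaring, (γ^2 - 375)^2 = 4·34286, i.e. γ^4 - 750γ^2 + 140625 - 137144 = 0, i.e. γ^4 - 750γ^2 + 3481 = 0. So γ is a root of x^4 - 750x^2 + 3481. This polynomial is irreducible over Q: it has no rational root (each ±√158 ± √217 is irrational), and any factorization into two quadratics over Q would force √(34286) ∈ Q (pairing opposite roots) or √158, √217 ∈ Q (other pairings), all impossible. Hence [Q(γ):Q] = 4 = [Q(√158, √217):Q], so Q(γ) = Q(√158, √217).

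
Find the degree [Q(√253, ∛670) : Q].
[Q(√253, ∛670) : Q] = 6

Let L = Q(√253, ∛670). Since Q(√253) ⊂ L and [Q(√253):Q] = 2, the tower law gives 2 | [L:Q]. Likewise Q(∛670) ⊂ L with [Q(∛670):Q] = 3 (because 670 is not a perfect cube), so 3 | [L:Q]. As gcd(2,3) = 1, [L:Q] is divisible by 6. Conversely L is generated over Q by √253 and ∛670, so [L:Q] ≤ 2·3 = 6. Therefore [Q(√253, ∛670) : Q] = 6.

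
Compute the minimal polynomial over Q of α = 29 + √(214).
m_α(x) = x^2 - 58x + 627

From α - 29 = √(214), squaring gives (α - 29)^2 = 214, i.e. α^2 - 58α + 841 = 214, so α^2 - 58α + 627 = 0. The discriminant of x^2 - 58x + 627 is (-58)^2 - 4·(627) = 3364 - 2508 = 856, and 4·(214) is not a perfect square in Q since 214 is squarefree and ≠ 1. Hence x^2 - 58x + 627 is irreducible over Q and is the minimal polynomial of α.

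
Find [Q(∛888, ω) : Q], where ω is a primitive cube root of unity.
[Q(∛888, ω) : Q] = 6

[Q(∛888):Q] = 3 (min poly x^3 - 888, irreducible since 888 is not a perfect cube). [Q(ω):Q] = 2 (min poly x^2 + x + 1). Since Q(∛888) ⊂ R and ω ∉ R, we have ω ∉ Q(∛888), so x^2 + x + 1 remains irreducible over Q(∛888) and [Q(∛888, ω) : Q(∛888)] = 2. By the tower law, [Q(∛888, ω) : Q] = 3 · 2 = 6. (In fact Q(∛888, ω) is the splitting field of x^3 - 888 over Q.)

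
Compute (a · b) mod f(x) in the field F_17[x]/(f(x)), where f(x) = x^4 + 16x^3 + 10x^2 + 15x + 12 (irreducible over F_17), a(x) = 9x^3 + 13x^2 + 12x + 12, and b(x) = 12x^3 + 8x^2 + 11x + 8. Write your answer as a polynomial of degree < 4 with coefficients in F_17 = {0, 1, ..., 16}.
a · b ≡ 8x^3 + 6x^2 + 9x + 15 (mod f(x))

Multiply in F_17[x]: a(x)·b(x) = (9x^3 + 13x^2 + 12x + 12)·(12x^3 + 8x^2 + 11x + 8) = 6x^6 + 7x^5 + 7x^4 + 13x^3 + 9x^2 + 7x + 11. This has degree ≥ 4, so divide by f(x) over F_17: 6x^6 + 7x^5 + 7x^4 + 13x^3 + 9x^2 + 7x + 11 = (6x^2 + 13x + 11)·(x^4 + 16x^3 + 10x^2 + 15x + 12) + (8x^3 + 6x^2 + 9x + 15). Hence a·b ≡ 8x^3 + 6x^2 + 9x + 15 (mod f). (F_17[x]/(f) is a field with 17^4 = 83521 elements since f is irreducible of degree 4.)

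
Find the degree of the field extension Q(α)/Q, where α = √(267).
[Q(α):Q] = 2

[Q(α):Q] equals the degree of the minimal polynomial of α. Here α^2 = 267 and x^2 - 267 is irreducible (d = 267 is squarefree, ≠ 1, hence not a square), so deg(m_α) = 2. Thus [Q(α):Q] = 2.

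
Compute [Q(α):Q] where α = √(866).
[Q(α):Q] = 2

[Q(α):Q] equals the degree of the minimal polynomial of α. Here α^2 = 866 and x^2 - 866 is irreducible (d = 866 is squarefree, ≠ 1, hence not a square), so deg(m_α) = 2. Thus [Q(α):Q] = 2.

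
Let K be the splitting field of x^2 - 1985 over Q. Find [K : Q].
[K : Q] = 2

f(x) = x^2 - 1985 factors as (x - √1985)(x + √1985). The splitting field is K = Q(√1985). Since 1985 is squarefree and > 1, it is not a perfect square, so x^2 - 1985 is irreducible over Q and [Q(√1985) : Q] = 2. Hence [K : Q] = 2.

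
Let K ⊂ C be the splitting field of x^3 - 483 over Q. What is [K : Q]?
[K : Q] = 6

The roots of x^3 - 483 are ∛483, ω∛483, ω^2∛483 where ω = e^(2πi/3) is a primitive cube root of unity, so K = Q(∛483, ω). Now [Q(∛483):Q] = 3 (since 483 is not a perfect cube, x^3 - 483 is irreducible) and [Q(ω):Q] = 2. Both 2 and 3 divide [K:Q], and [K:Q] ≤ 3·2 = 6, so [K:Q] = 6. (Equivalently: Q(∛483) ⊂ R but ω ∉ R, so [K : Q(∛483)] = 2.)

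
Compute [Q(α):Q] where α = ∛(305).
[Q(α):Q] = 3

The minimal polynomial of α is x^3 - 305, irreducible over Q since 305 is not a perfect cube (so x^3 - 305 has no rational root). Hence [Q(α):Q] = deg(m_α) = 3.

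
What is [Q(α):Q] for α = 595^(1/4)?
[Q(α):Q] = 4

α is a root of x^4 - 595. By Eisenstein's criterion at the prime p = 5 (which divides the constant term 595 but p^2 = 25 does not, since 595 is squarefree), x^4 - 595 is irreducible over Q. Hence [Q(α):Q] = 4.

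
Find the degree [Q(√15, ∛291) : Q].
[Q(√15, ∛291) : Q] = 6

Let L = Q(√15, ∛291). Since Q(√15) ⊂ L and [Q(√15):Q] = 2, the tower law gives 2 | [L:Q]. Likewise Q(∛291) ⊂ L with [Q(∛291):Q] = 3 (because 291 is not a perfect cube), so 3 | [L:Q]. As gcd(2,3) = 1, [L:Q] is divisible by 6. Conversely L is generated over Q by √15 and ∛291, so [L:Q] ≤ 2·3 = 6. Therefore [Q(√15, ∛291) : Q] = 6.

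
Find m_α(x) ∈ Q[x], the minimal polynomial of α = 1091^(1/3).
m_α(x) = x^3 - 1091

α satisfies α^3 = 1091, so x^3 - 1091 annihilates α. By the rational root test, a rational root p/q (in lowest terms) of x^3 - 1091 would satisfy p^3 = 1091 q^3, forcing q = 1 and p^3 = 1091; but 1091 is not a perfect cube, contradiction. A monic cubic over Q with no rational root is irreducible (any nontrivial factorization would include a linear factor). Hence x^3 - 1091 is the minimal polynomial of α, and in particular [Q(α):Q] = 3.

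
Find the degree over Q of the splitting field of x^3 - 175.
[K : Q] = 6

The roots of x^3 - 175 are ∛175, ω∛175, ω^2∛175 where ω = e^(2πi/3) is a primitive cube root of unity, so K = Q(∛175, ω). Now [Q(∛175):Q] = 3 (since 175 is not a perfect cube, x^3 - 175 is irreducible) and [Q(ω):Q] = 2. Both 2 and 3 divide [K:Q], and [K:Q] ≤ 3·2 = 6, so [K:Q] = 6. (Equivalently: Q(∛175) ⊂ R but ω ∉ R, so [K : Q(∛175)] = 2.)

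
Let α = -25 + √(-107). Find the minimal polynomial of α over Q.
m_α(x) = x^2 + 50x + 732

From α + 25 = √(-107), squaring gives (α + 25)^2 = -107, i.e. α^2 + 50α + 625 = -107, so α^2 + 50α + 732 = 0. The discriminant of x^2 + 50x + 732 is (50)^2 - 4·(732) = 2500 - 2928 = -428, and 4·(-107) is not a perfect square in Q since -107 is squarefree and ≠ 1. Hence x^2 + 50x + 732 is irreducible over Q and is the minimal polynomial of α.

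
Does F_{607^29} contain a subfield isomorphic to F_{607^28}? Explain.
No: F_{607^28} is not a subfield of F_{607^29}

F_{p^m} embeds in F_{p^n} iff m | n. Here 28 ∤ 29 (since 29 = 1·28 + 1 with remainder 1 ≠ 0), so F_{607^28} is not a subfield of F_{607^29}. Equivalently: if it were, the tower law would give 28 = [F_{607^28}:F_607] dividing [F_{607^29}:F_607] = 29, contradiction.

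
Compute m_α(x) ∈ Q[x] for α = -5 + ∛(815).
m_α(x) = x^3 + 15x^2 + 75x - 690

Set β = α + 5 = ∛(815), so β^3 = 815. Then (α + 5)^3 - 815 = 0, i.e. α is a root of g(x) = (x + 5)^3 - 815 = x^3 + 15x^2 + 75x - 690. Since g(x) = h(x + 5) where h(x) = x^3 - 815, and h is irreducible over Q (because 815 is not a perfect cube, so h has no rational root, and a monic cubic with no rational root is irreducible), g is also irreducible (irreducibility is preserved under the substitution x → x + 5). Hence m_α(x) = x^3 + 15x^2 + 75x - 690.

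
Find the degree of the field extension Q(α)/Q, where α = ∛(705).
[Q(α):Q] = 3

The minimal polynomial of α is x^3 - 705, irreducible over Q since 705 is not a perfect cube (so x^3 - 705 has no rational root). Hence [Q(α):Q] = deg(m_α) = 3.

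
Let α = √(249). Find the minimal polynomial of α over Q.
m_α(x) = x^2 - 249

α satisfies α^2 - 249 = 0, so x^2 - 249 annihilates α. Since d = 249 is squarefree and ≠ 1, it is not a perfect square in Q, so x^2 - 249 has no rational root and is therefore irreducible over Q (a degree-2 polynomial over a field is irreducible iff it has no root). Hence m_α(x) = x^2 - 249.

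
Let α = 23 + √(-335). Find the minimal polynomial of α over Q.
m_α(x) = x^2 - 46x + 864

From α - 23 = √(-335), squaring gives (α - 23)^2 = -335, i.e. α^2 - 46α + 529 = -335, so α^2 - 46α + 864 = 0. The discriminant of x^2 - 46x + 864 is (-46)^2 - 4·(864) = 2116 - 3456 = -1340, and 4·(-335) is not a perfect square in Q since -335 is squarefree and ≠ 1. Hence x^2 - 46x + 864 is irreducible over Q and is the minimal polynomial of α.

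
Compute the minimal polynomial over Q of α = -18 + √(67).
m_α(x) = x^2 + 36x + 257

From α + 18 = √(67), squaring gives (α + 18)^2 = 67, i.e. α^2 + 36α + 324 = 67, so α^2 + 36α + 257 = 0. The discriminant of x^2 + 36x + 257 is (36)^2 - 4·(257) = 1296 - 1028 = 268, and 4·(67) is not a perfect square in Q since 67 is squarefree and ≠ 1. Hence x^2 + 36x + 257 is irreducible over Q and is the minimal polynomial of α.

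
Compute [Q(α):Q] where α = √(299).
[Q(α):Q] = 2

[Q(α):Q] equals the degree of the minimal polynomial of α. Here α^2 = 299 and x^2 - 299 is irreducible (d = 299 is squarefree, ≠ 1, hence not a square), so deg(m_α) = 2. Thus [Q(α):Q] = 2.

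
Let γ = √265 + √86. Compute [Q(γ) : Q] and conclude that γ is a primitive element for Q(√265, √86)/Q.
[Q(γ) : Q] = 4 (equivalently, Q(γ) = Q(√265, √86))

Obviously Q(γ) ⊆ Q(√265, √86), and [Q(√265, √86):Q] = 4 (since 265, 86 are distinct squarefree integers > 1 with 22790 not a perfect square). To show equality we compute the minimal polynomial of γ. From γ = √265 + √86: γ^2 = 265 + 2√(22790) + 86 = 351 + 2√(22790), so γ^2 - 351 = 2√(22790); squaring, (γ^2 - 351)^2 = 4·22790, i.e. γ^4 - 702γ^2 + 123201 - 91160 = 0, i.e. γ^4 - 702γ^2 + 32041 = 0. So γ is a root of x^4 - 702x^2 + 32041. This polynomial is irreducible over Q: it has no rational root (each ±√265 ± √86 is irrational), and any factorization into two quadratics over Q would force √(22790) ∈ Q (pairing opposite roots) or √265, √86 ∈ Q (other pairings), all impossible. Hence [Q(γ):Q] = 4 = [Q(√265, √86):Q], so Q(γ) = Q(√265, √86).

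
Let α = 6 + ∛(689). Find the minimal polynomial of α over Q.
m_α(x) = x^3 - 18x^2 + 108x - 905

Set β = α - 6 = ∛(689), so β^3 = 689. Then (α - 6)^3 - 689 = 0, i.e. α is a root of g(x) = (x - 6)^3 - 689 = x^3 - 18x^2 + 108x - 905. Since g(x) = h(x - 6) where h(x) = x^3 - 689, and h is irreducible over Q (because 689 is not a perfect cube, so h has no rational root, and a monic cubic with no rational root is irreducible), g is also irreducible (irreducibility is preserved under the substitution x → x - 6). Hence m_α(x) = x^3 - 18x^2 + 108x - 905.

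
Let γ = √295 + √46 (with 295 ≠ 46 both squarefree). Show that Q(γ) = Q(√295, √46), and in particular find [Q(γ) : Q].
[Q(γ) : Q] = 4 (equivalently, Q(γ) = Q(√295, √46))

Obviously Q(γ) ⊆ Q(√295, √46), and [Q(√295, √46):Q] = 4 (since 295, 46 are distinct squarefree integers > 1 with 13570 not a perfect square). To show equality we compute the minimal polynomial of γ. From γ = √295 + √46: γ^2 = 295 + 2√(13570) + 46 = 341 + 2√(13570), so γ^2 - 341 = 2√(13570); squaring, (γ^2 - 341)^2 = 4·13570, i.e. γ^4 - 682γ^2 + 116281 - 54280 = 0, i.e. γ^4 - 682γ^2 + 62001 = 0. So γ is a root of x^4 - 682x^2 + 62001. This polynomial is irreducible over Q: it has no rational root (each ±√295 ± √46 is irrational), and any factorization into two quadratics over Q would force √(13570) ∈ Q (pairing opposite roots) or √295, √46 ∈ Q (other pairings), all impossible. Hence [Q(γ):Q] = 4 = [Q(√295, √46):Q], so Q(γ) = Q(√295, √46).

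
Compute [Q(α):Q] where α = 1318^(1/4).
[Q(α):Q] = 4

α is a root of x^4 - 1318. By Eisenstein's criterion at the prime p = 2 (which divides the constant term 1318 but p^2 = 4 does not, since 1318 is squarefree), x^4 - 1318 is irreducible over Q. Hence [Q(α):Q] = 4.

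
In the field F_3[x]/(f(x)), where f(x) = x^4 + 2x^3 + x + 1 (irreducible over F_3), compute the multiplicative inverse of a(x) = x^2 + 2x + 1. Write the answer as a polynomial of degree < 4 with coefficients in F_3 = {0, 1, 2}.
a(x)^(-1) ≡ x^2 + 2 (mod f(x))

Since f is irreducible over F_3, F_3[x]/(f) is a field and a(x) ≠ 0 has an inverse. Apply the extended Euclidean algorithm to f(x) and a(x) in F_3[x]: f(x) = (x^2 + 2)·a(x) + (2). The last nonzero remainder is the constant 2 = gcd(f, a) in F_3. Back-substituting through the division chain expresses 2 = s(x)·a(x) + t(x)·f(x) with s(x) ≡ 2x^2 + 1 (mod f), so (2x^2 + 1)·a(x) ≡ 2 (mod f). Multiplying by 2^(-1) ≡ 2 in F_3 gives a(x)^(-1) ≡ 2·(2x^2 + 1) ≡ x^2 + 2 (mod f). Check: (x^2 + 2x + 1)·(x^2 + 2) = x^4 + 2x^3 + x + 2 ≡ 1 (mod x^4 + 2x^3 + x + 1).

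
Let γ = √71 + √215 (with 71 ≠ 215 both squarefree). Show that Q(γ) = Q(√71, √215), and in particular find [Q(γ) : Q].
[Q(γ) : Q] = 4 (equivalently, Q(γ) = Q(√71, √215))

Obviously Q(γ) ⊆ Q(√71, √215), and [Q(√71, √215):Q] = 4 (since 71, 215 are distinct squarefree integers > 1 with 15265 not a perfect square). To show equality we compute the minimal polynomial of γ. From γ = √71 + √215: γ^2 = 71 + 2√(15265) + 215 = 286 + 2√(15265), so γ^2 - 286 = 2√(15265); squaring, (γ^2 - 286)^2 = 4·15265, i.e. γ^4 - 572γ^2 + 81796 - 61060 = 0, i.e. γ^4 - 572γ^2 + 20736 = 0. So γ is a root of x^4 - 572x^2 + 20736. This polynomial is irreducible over Q: it has no rational root (each ±√71 ± √215 is irrational), and any factorization into two quadratics over Q would force √(15265) ∈ Q (pairing opposite roots) or √71, √215 ∈ Q (other pairings), all impossible. Hence [Q(γ):Q] = 4 = [Q(√71, √215):Q], so Q(γ) = Q(√71, √215).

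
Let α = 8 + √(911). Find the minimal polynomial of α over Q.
m_α(x) = x^2 - 16x - 847

From α - 8 = √(911), squaring gives (α - 8)^2 = 911, i.e. α^2 - 16α + 64 = 911, so α^2 - 16α - 847 = 0. The discriminant of x^2 - 16x - 847 is (-16)^2 - 4·(-847) = 256 + 3388 = 3644, and 4·(911) is not a perfect square in Q since 911 is squarefree and ≠ 1. Hence x^2 - 16x - 847 is irreducible over Q and is the minimal polynomial of α.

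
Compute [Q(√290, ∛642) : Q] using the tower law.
[Q(√290, ∛642) : Q] = 6

Let L = Q(√290, ∛642). Since Q(√290) ⊂ L and [Q(√290):Q] = 2, the tower law gives 2 | [L:Q]. Likewise Q(∛642) ⊂ L with [Q(∛642):Q] = 3 (because 642 is not a perfect cube), so 3 | [L:Q]. As gcd(2,3) = 1, [L:Q] is divisible by 6. Conversely L is generated over Q by √290 and ∛642, so [L:Q] ≤ 2·3 = 6. Therefore [Q(√290, ∛642) : Q] = 6.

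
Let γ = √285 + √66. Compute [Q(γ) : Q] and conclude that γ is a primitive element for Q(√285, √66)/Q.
[Q(γ) : Q] = 4 (equivalently, Q(γ) = Q(√285, √66))

Obviously Q(γ) ⊆ Q(√285, √66), and [Q(√285, √66):Q] = 4 (since 285, 66 are distinct squarefree integers > 1 with 18810 not a perfect square). To show equality we compute the minimal polynomial of γ. From γ = √285 + √66: γ^2 = 285 + 2√(18810) + 66 = 351 + 2√(18810), so γ^2 - 351 = 2√(18810); squaring, (γ^2 - 351)^2 = 4·18810, i.e. γ^4 - 702γ^2 + 123201 - 75240 = 0, i.e. γ^4 - 702γ^2 + 47961 = 0. So γ is a root of x^4 - 702x^2 + 47961. This polynomial is irreducible over Q: it has no rational root (each ±√285 ± √66 is irrational), and any factorization into two quadratics over Q would force √(18810) ∈ Q (pairing opposite roots) or √285, √66 ∈ Q (other pairings), all impossible. Hence [Q(γ):Q] = 4 = [Q(√285, √66):Q], so Q(γ) = Q(√285, √66).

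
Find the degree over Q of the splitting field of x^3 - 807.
[K : Q] = 6

The roots of x^3 - 807 are ∛807, ω∛807, ω^2∛807 where ω = e^(2πi/3) is a primitive cube root of unity, so K = Q(∛807, ω). Now [Q(∛807):Q] = 3 (since 807 is not a perfect cube, x^3 - 807 is irreducible) and [Q(ω):Q] = 2. Both 2 and 3 divide [K:Q], and [K:Q] ≤ 3·2 = 6, so [K:Q] = 6. (Equivalently: Q(∛807) ⊂ R but ω ∉ R, so [K : Q(∛807)] = 2.)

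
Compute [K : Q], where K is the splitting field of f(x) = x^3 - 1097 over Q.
[K : Q] = 6

The roots of x^3 - 1097 are ∛1097, ω∛1097, ω^2∛1097 where ω = e^(2πi/3) is a primitive cube root of unity, so K = Q(∛1097, ω). Now [Q(∛1097):Q] = 3 (since 1097 is not a perfect cube, x^3 - 1097 is irreducible) and [Q(ω):Q] = 2. Both 2 and 3 divide [K:Q], and [K:Q] ≤ 3·2 = 6, so [K:Q] = 6. (Equivalently: Q(∛1097) ⊂ R but ω ∉ R, so [K : Q(∛1097)] = 2.)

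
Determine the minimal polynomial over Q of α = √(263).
m_α(x) = x^2 - 263

α satisfies α^2 - 263 = 0, so x^2 - 263 annihilates α. Since d = 263 is squarefree and ≠ 1, it is not a perfect square in Q, so x^2 - 263 has no rational root and is therefore irreducible over Q (a degree-2 polynomial over a field is irreducible iff it has no root). Hence m_α(x) = x^2 - 263.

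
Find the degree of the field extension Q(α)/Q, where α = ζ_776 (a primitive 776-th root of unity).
[Q(α):Q] = 384

The minimal polynomial of ζ_776 over Q is the 776-th cyclotomic polynomial Φ_776(x), which is irreducible over Q and has degree φ(776) = 384. Hence [Q(α):Q] = φ(776) = 384.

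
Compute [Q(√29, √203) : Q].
[Q(√29, √203) : Q] = 4

[Q(√29):Q] = 2 (min poly x^2 - 29, irreducible since 29 is squarefree > 1). For the top step, suppose √203 ∈ Q(√29), say √203 = c + d√29 with c, d ∈ Q. Squaring: 203 = c^2 + 29d^2 + 2cd√29. Since √29 ∉ Q this forces 2cd = 0. If d = 0 then √203 = c ∈ Q, contradicting 203 squarefree > 1. If c = 0 then 203 = 29d^2, so 29·203 = (29d)^2 is a perfect square in Q — but 29·203 = 5887 is not a perfect square (since 29 and 203 are distinct squarefree integers). Contradiction. Hence √203 ∉ Q(√29), so x^2 - 203 stays irreducible over Q(√29) and [Q(√29, √203) : Q(√29)] = 2. By the tower law, [Q(√29, √203) : Q] = 2 · 2 = 4.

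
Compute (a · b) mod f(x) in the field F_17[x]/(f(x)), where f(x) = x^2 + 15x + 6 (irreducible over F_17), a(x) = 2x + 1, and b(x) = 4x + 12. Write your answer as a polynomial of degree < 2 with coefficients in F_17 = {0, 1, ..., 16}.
a · b ≡ 10x + 15 (mod f(x))

Multiply in F_17[x]: a(x)·b(x) = (2x + 1)·(4x + 12) = 8x^2 + 11x + 12. This has degree ≥ 2, so divide by f(x) over F_17: 8x^2 + 11x + 12 = (8)·(x^2 + 15x + 6) + (10x + 15). Hence a·b ≡ 10x + 15 (mod f). (F_17[x]/(f) is a field with 17^2 = 289 elements since f is irreducible of degree 2.)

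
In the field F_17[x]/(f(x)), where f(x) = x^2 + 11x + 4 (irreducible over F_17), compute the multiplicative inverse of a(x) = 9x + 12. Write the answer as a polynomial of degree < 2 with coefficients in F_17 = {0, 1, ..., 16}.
a(x)^(-1) ≡ 10x + 6 (mod f(x))

Since f is irreducible over F_17, F_17[x]/(f) is a field and a(x) ≠ 0 has an inverse. Apply the extended Euclidean algorithm to f(x) and a(x) in F_17[x]: f(x) = (2x + 8)·a(x) + (10). The last nonzero remainder is the constant 10 = gcd(f, a) in F_17. Back-substituting through the division chain expresses 10 = s(x)·a(x) + t(x)·f(x) with s(x) ≡ 15x + 9 (mod f), so (15x + 9)·a(x) ≡ 10 (mod f). Multiplying by 10^(-1) ≡ 12 in F_17 gives a(x)^(-1) ≡ 12·(15x + 9) ≡ 10x + 6 (mod f). Check: (9x + 12)·(10x + 6) = 5x^2 + 4x + 4 ≡ 1 (mod x^2 + 11x + 4).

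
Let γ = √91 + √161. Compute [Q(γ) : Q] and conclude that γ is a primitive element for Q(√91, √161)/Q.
[Q(γ) : Q] = 4 (equivalently, Q(γ) = Q(√91, √161))

Obviously Q(γ) ⊆ Q(√91, √161), and [Q(√91, √161):Q] = 4 (since 91, 161 are distinct squarefree integers > 1 with 14651 not a perfect square). To show equality we compute the minimal polynomial of γ. From γ = √91 + √161: γ^2 = 91 + 2√(14651) + 161 = 252 + 2√(14651), so γ^2 - 252 = 2√(14651); squaring, (γ^2 - 252)^2 = 4·14651, i.e. γ^4 - 504γ^2 + 63504 - 58604 = 0, i.e. γ^4 - 504γ^2 + 4900 = 0. So γ is a root of x^4 - 504x^2 + 4900. This polynomial is irreducible over Q: it has no rational root (each ±√91 ± √161 is irrational), and any factorization into two quadratics over Q would force √(14651) ∈ Q (pairing opposite roots) or √91, √161 ∈ Q (other pairings), all impossible. Hence [Q(γ):Q] = 4 = [Q(√91, √161):Q], so Q(γ) = Q(√91, √161).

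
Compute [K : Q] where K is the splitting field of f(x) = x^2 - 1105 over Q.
[K : Q] = 2

f(x) = x^2 - 1105 factors as (x - √1105)(x + √1105). The splitting field is K = Q(√1105). Since 1105 is squarefree and > 1, it is not a perfect square, so x^2 - 1105 is irreducible over Q and [Q(√1105) : Q] = 2. Hence [K : Q] = 2.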